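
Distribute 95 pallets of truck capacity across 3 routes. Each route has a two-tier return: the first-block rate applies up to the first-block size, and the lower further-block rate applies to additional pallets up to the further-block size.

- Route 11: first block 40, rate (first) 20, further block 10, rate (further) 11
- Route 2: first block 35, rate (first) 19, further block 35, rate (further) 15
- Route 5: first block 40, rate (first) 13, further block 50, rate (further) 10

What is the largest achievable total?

Order all 6 blocks by rate: Route 11/first 20 > Route 2/first 19 > Route 2/second 15 > Route 5/first 13 > Route 11/second 11 > Route 5/second 10.
Route 11/first (20): +40 ; 55 left.
Fill Route 2 first block (35 at 19) ; 20 left.
Route 2/second: +20 of 35 at 15; pool empty.
Total = 20×40 + 19×35 + 15×20 = 1765.

1765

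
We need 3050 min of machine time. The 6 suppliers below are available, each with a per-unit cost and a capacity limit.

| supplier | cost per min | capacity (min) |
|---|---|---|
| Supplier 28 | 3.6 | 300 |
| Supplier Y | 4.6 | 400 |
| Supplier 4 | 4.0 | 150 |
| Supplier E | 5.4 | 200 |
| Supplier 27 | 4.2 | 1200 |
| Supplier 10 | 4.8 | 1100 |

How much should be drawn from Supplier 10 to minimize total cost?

1000

Cheapest first:
Supplier 28 (3.6): use full 300 — 2750 min to go.
Supplier 4 at 4.0: take all 150 min — 2600 still needed.
Supplier 27 at 4.2: take all 1200 min — 1400 still needed.
Supplier Y at 4.6: take all 400 min — 1000 still needed.
Supplier 10 (4.8): take the remaining 1000 — done.
Supplier E: unused.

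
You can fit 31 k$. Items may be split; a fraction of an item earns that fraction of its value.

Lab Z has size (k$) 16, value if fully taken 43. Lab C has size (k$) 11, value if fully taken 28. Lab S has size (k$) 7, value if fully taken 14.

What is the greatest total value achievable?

79

Best value per unit of size first: Lab Z 43/16≈2.69, Lab C 28/11≈2.55, Lab S 14/7≈2.
Take all of Lab Z (16 k$, value 43) ; 15 k$ left.
Take all of Lab C (11 k$, value 28) ; 4 k$ left.
Only 4 k$ remain; take 4/7 of Lab S for value 14×4/7 = 8.
Total value = 79.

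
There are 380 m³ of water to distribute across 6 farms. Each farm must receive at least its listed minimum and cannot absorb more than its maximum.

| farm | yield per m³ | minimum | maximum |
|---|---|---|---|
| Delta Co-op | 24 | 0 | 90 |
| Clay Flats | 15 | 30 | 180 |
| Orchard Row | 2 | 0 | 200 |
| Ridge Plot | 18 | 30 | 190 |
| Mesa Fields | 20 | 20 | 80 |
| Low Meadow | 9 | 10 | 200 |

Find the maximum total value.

Meeting every minimum uses 0+30+0+30+20+10 = 90 m³, leaving 290.
Highest yield per m³ first: Delta Co-op 24 > Mesa Fields 20 > Ridge Plot 18 > Clay Flats 15 > Low Meadow 9 > Orchard Row 2.
Delta Co-op: +90 to 90 (cap) → 200 left.
Mesa Fields: +60 to 80 (cap) → 140 left.
Only 140 left; Ridge Plot takes them to reach 170.
Total = 24×90 + 15×30 + 18×170 + 20×80 + 9×10 = 7360.

7360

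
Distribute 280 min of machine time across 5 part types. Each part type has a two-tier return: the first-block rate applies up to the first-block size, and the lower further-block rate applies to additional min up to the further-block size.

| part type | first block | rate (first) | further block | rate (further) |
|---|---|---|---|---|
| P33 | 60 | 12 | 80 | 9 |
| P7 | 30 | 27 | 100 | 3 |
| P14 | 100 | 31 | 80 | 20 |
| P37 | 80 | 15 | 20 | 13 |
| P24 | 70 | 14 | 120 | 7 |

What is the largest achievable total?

Rank every tier by rate: P14/first 31 > P7/first 27 > P14/second 20 > P37/first 15 > P24/first 14 > P37/second 13 > P33/first 12 > P33/second 9 > P24/second 7 > P7/second 3.
P14/first (31): +100 ; 180 left.
P7 first at 27: fill all 30 ; 150 left.
P14/second (20): +80 ; 70 left.
P37 first at 15: only 70 left, fill 70.
Total = 31×100 + 27×30 + 20×80 + 15×70 = 6560.

6560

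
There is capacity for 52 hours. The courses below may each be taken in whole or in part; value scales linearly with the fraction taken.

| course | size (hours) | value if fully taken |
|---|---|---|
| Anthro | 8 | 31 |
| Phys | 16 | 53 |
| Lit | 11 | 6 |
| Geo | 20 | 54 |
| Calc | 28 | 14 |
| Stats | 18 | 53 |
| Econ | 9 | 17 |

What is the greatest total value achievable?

Sort by value density: Anthro 31/8≈3.88, Phys 53/16≈3.31, Stats 53/18≈2.94, Geo 54/20≈2.7, Econ 17/9≈1.89, Lit 6/11≈0.545, Calc 14/28≈0.5.
All 8 hours of Anthro fit (value 31) — 44 remain.
Phys: take in full, 16 hours for value 53 — 28 left.
All 18 hours of Stats fit (value 53) — 10 remain.
10 hours left: a 10/20 share of Geo gives 54×10/20 = 27.
Total value = 164.

164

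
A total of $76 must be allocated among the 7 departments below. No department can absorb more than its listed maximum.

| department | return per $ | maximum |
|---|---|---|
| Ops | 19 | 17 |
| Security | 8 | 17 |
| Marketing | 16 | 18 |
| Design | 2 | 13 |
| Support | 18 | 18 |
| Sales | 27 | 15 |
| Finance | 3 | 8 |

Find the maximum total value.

Order the departments by return per $: Sales 27 > Ops 19 > Support 18 > Marketing 16 > Security 8 > Finance 3 > Design 2.
Sales takes 15 to reach its cap of 15 — 61 left.
Give Ops 17 to hit its cap of 17 — 44 left.
Support: +18 to 18 (cap) — 26 left.
Marketing: +18 to 18 (cap) — 8 left.
Security has room for 17 but only 8 remain, so it gets 8.
Total = 19×17 + 8×8 + 16×18 + 18×18 + 27×15 = 1404.

1404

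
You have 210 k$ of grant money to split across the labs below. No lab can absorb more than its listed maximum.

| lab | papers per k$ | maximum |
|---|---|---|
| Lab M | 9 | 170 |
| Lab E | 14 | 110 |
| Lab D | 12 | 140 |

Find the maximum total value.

2740

Order the labs by papers per k$: Lab E 14 > Lab D 12 > Lab M 9.
Lab E takes 110 to reach its cap of 110 ; 100 left.
Lab D has room for 140 but only 100 remain, so it gets 100.
Total = 14×110 + 12×100 = 2740.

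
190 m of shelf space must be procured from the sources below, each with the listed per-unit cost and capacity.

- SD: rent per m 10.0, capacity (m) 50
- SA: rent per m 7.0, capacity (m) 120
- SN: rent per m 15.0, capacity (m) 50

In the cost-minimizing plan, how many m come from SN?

20

Fill from the cheapest source first.
Take 120 from SA at 7.0 ; need 70 more.
SD (10.0): use full 50 ; 20 m to go.
SN at 15.0: take 20 of its 50 ; requirement met.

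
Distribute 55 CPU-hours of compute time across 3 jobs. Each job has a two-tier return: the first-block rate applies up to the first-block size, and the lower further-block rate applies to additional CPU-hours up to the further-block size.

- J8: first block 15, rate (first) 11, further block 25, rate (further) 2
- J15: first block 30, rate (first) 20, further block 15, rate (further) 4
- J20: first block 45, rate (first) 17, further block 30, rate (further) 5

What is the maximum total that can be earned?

Rank every tier by rate: J15/tier1 20 > J20/tier1 17 > J8/tier1 11 > J20/tier2 5 > J15/tier2 4 > J8/tier2 2.
Fill J15 tier1 block (30 at 20) ; 25 left.
J20 tier1 at 17: only 25 left, fill 25.
Total = 20×30 + 17×25 = 1025.

1025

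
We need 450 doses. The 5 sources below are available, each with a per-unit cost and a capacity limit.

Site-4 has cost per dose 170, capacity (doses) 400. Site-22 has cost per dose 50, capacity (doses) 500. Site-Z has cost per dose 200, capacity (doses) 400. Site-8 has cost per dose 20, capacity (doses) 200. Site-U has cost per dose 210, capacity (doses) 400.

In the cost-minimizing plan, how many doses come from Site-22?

250

Fill from the cheapest source first.
Site-8 (20): use full 200 ; 250 doses to go.
Site-22 at 50: take 250 of its 500 ; requirement met.
Site-4, Site-Z, Site-U: unused.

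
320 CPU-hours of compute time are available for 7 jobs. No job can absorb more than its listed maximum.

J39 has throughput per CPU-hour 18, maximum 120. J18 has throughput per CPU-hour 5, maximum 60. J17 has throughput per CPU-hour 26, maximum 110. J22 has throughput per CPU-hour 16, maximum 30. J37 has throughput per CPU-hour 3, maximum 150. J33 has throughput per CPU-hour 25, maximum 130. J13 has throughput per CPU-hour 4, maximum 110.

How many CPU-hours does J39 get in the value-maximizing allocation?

80

Highest throughput per CPU-hour first: J17 26 > J33 25 > J39 18 > J22 16 > J18 5 > J13 4 > J37 3.
Give J17 110 to hit its cap of 110 ; 210 left.
Give J33 130 to hit its cap of 130 ; 80 left.
J39: +80 (room for 120) → 80. Pool exhausted.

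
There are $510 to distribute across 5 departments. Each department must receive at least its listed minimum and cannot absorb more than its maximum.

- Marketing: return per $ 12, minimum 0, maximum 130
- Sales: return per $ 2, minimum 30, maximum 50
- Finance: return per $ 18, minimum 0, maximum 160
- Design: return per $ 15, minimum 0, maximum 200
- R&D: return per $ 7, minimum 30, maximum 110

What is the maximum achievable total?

7230

Meeting every minimum uses 0+30+0+0+30 = 60 $, leaving 450.
Order the departments by return per $: Finance 18 > Design 15 > Marketing 12 > R&D 7 > Sales 2.
Finance: +160 to 160 (cap) → 290 left.
Design takes 200 more to reach its cap of 200 → 90 left.
Marketing: +90 (room for 130) → 90. Pool exhausted.
Total = 12×90 + 2×30 + 18×160 + 15×200 + 7×30 = 7230.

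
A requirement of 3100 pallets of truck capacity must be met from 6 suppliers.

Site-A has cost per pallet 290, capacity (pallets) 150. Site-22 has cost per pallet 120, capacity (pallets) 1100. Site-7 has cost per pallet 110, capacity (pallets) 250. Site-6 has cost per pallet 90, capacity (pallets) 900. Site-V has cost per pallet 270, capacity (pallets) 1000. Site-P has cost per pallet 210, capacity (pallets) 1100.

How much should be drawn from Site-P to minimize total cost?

Fill from the cheapest supplier first.
Site-6 (90): use full 900 → 2200 pallets to go.
Site-7 at 110: take all 250 pallets → 1950 still needed.
Site-22 at 120: take all 1100 pallets → 850 still needed.
Take 850 from Site-P at 210 to finish.
Site-V, Site-A: unused.

850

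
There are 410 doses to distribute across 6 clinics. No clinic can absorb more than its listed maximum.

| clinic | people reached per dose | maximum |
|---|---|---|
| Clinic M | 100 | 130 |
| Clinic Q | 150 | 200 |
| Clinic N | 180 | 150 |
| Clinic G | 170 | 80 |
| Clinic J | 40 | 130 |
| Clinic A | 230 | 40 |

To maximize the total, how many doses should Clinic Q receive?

140

Highest people reached per dose first: Clinic A 230 > Clinic N 180 > Clinic G 170 > Clinic Q 150 > Clinic M 100 > Clinic J 40.
Clinic A: +40 to 40 (cap) — 370 left.
Clinic N: +150 to 150 (cap) — 220 left.
Clinic G: +80 to 80 (cap) — 140 left.
Only 140 left; Clinic Q takes them to reach 140.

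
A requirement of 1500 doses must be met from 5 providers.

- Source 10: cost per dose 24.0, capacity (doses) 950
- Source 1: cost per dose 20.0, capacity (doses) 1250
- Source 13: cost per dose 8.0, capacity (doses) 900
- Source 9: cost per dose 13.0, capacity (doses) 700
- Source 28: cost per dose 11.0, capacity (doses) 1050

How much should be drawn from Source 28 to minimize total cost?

Cheapest first:
Source 13 (8.0): use full 900 → 600 doses to go.
Source 28 (11.0): take the remaining 600 → done.
Source 9, Source 1, Source 10: unused.

600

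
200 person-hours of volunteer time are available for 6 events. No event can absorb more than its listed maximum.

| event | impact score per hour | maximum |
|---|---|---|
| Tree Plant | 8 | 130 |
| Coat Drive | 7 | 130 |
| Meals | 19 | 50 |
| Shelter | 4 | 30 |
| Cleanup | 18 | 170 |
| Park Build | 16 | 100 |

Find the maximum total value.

Rank by impact score per hour: Meals 19 > Cleanup 18 > Park Build 16 > Tree Plant 8 > Coat Drive 7 > Shelter 4.
Meals: +50 to 50 (cap) → 150 left.
Cleanup has room for 170 but only 150 remain, so it gets 150.
Total = 19×50 + 18×150 = 3650.

3650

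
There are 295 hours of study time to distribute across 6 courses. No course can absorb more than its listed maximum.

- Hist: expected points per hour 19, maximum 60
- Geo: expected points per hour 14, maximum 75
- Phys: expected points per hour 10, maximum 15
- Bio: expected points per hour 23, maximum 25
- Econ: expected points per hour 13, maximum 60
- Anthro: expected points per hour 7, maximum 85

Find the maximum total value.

4115

Highest expected points per hour first: Bio 23 > Hist 19 > Geo 14 > Econ 13 > Phys 10 > Anthro 7.
Bio takes 25 to reach its cap of 25 → 270 left.
Hist takes 60 to reach its cap of 60 → 210 left.
Geo: +75 to 75 (cap) → 135 left.
Give Econ 60 to hit its cap of 60 → 75 left.
Give Phys 15 to hit its cap of 15 → 60 left.
Anthro has room for 85 but only 60 remain, so it gets 60.
Total = 19×60 + 14×75 + 10×15 + 23×25 + 13×60 + 7×60 = 4115.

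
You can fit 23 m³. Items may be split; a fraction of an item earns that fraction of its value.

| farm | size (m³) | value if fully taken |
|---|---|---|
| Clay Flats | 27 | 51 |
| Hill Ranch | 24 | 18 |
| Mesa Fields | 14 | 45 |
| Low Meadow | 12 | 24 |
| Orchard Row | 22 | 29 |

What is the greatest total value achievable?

Best value per unit of size first: Mesa Fields 45/14≈3.21, Low Meadow 24/12≈2, Clay Flats 51/27≈1.89, Orchard Row 29/22≈1.32, Hill Ranch 18/24≈0.75.
Take all of Mesa Fields (14 m³, value 45) ; 9 m³ left.
9 m³ left: a 9/12 share of Low Meadow gives 24×9/12 = 18.
Total value = 63.

63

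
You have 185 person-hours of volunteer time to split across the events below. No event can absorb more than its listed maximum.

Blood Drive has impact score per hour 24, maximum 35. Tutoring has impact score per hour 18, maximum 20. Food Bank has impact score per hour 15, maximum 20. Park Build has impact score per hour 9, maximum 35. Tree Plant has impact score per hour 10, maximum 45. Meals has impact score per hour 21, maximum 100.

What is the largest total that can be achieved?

3700

Highest impact score per hour first: Blood Drive 24 > Meals 21 > Tutoring 18 > Food Bank 15 > Tree Plant 10 > Park Build 9.
Give Blood Drive 35 to hit its cap of 35 — 150 left.
Meals: +100 to 100 (cap) — 50 left.
Tutoring: +20 to 20 (cap) — 30 left.
Food Bank takes 20 to reach its cap of 20 — 10 left.
Tree Plant: +10 (room for 45) → 10. Pool exhausted.
Total = 24×35 + 18×20 + 15×20 + 10×10 + 21×100 = 3700.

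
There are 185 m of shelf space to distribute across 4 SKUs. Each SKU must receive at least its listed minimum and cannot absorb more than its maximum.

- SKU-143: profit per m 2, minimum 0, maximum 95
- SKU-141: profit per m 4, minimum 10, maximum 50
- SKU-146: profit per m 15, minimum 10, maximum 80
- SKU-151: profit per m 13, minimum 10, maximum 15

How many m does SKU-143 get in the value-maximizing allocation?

Meeting every minimum uses 0+10+10+10 = 30 m, leaving 155.
Highest profit per m first: SKU-146 15 > SKU-151 13 > SKU-141 4 > SKU-143 2.
Give SKU-146 70 more to hit its cap of 80 — 85 left.
SKU-151: +5 to 15 (cap) — 80 left.
SKU-141: +40 to 50 (cap) — 40 left.
Only 40 left; SKU-143 takes them to reach 40.

40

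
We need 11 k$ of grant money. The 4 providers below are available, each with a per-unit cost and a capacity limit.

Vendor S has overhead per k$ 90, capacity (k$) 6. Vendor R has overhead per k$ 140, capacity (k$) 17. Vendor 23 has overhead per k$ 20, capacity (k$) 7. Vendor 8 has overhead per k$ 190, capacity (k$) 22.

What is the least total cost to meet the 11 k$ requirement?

Cheapest first:
Vendor 23 (20): use full 7 → 4 k$ to go.
Vendor S at 90: take 4 of its 6 → requirement met.
Vendor R, Vendor 8: unused.
Cost = 7×20 + 4×90 = 500.

500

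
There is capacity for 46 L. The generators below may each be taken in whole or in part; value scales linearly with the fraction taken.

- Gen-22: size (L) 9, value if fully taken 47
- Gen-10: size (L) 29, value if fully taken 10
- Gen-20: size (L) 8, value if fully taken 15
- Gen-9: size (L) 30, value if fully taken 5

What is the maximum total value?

72

Sort by value density: Gen-22 47/9≈5.22, Gen-20 15/8≈1.88, Gen-10 10/29≈0.345, Gen-9 5/30≈0.167.
Take all of Gen-22 (9 L, value 47) — 37 L left.
All 8 L of Gen-20 fit (value 15) — 29 remain.
Gen-10: take in full, 29 L for value 10 — 0 left.
Total value = 72.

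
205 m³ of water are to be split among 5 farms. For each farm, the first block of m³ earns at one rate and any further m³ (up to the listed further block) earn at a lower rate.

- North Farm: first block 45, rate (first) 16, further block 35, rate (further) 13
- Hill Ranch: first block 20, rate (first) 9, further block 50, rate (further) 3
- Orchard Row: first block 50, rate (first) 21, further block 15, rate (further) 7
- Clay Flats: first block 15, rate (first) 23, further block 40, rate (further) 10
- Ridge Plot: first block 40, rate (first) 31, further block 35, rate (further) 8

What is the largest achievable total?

4010

Rank every tier by rate: Ridge Plot/T1 31 > Clay Flats/T1 23 > Orchard Row/T1 21 > North Farm/T1 16 > North Farm/T2 13 > Clay Flats/T2 10 > Hill Ranch/T1 9 > Ridge Plot/T2 8 > Orchard Row/T2 7 > Hill Ranch/T2 3.
Fill Ridge Plot T1 block (40 at 31) ; 165 left.
Clay Flats/T1 (23): +15 ; 150 left.
Fill Orchard Row T1 block (50 at 21) ; 100 left.
North Farm T1 at 16: fill all 45 ; 55 left.
North Farm/T2 (13): +35 ; 20 left.
Clay Flats/T2: +20 of 40 at 10; pool empty.
Total = 31×40 + 23×15 + 21×50 + 16×45 + 13×35 + 10×20 = 4010.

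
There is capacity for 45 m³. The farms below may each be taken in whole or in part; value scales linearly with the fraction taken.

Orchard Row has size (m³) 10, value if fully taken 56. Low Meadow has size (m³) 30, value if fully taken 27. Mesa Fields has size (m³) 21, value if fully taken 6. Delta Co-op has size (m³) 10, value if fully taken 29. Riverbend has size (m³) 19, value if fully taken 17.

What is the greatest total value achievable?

107.5

Sort by value density: Orchard Row 56/10≈5.6, Delta Co-op 29/10≈2.9, Low Meadow 27/30≈0.9, Riverbend 17/19≈0.895, Mesa Fields 6/21≈0.286.
Orchard Row: take in full, 10 m³ for value 56 → 35 left.
All 10 m³ of Delta Co-op fit (value 29) → 25 remain.
Only 25 m³ remain; take 25/30 of Low Meadow for value 27×25/30 = 22.5.
Total value = 107.5.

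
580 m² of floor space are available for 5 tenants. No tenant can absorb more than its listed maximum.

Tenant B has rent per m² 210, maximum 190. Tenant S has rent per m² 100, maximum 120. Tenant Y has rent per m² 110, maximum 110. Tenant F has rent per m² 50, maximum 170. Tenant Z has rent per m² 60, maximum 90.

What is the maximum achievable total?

Rank by rent per m²: Tenant B 210 > Tenant Y 110 > Tenant S 100 > Tenant Z 60 > Tenant F 50.
Give Tenant B 190 to hit its cap of 190 — 390 left.
Tenant Y takes 110 to reach its cap of 110 — 280 left.
Tenant S takes 120 to reach its cap of 120 — 160 left.
Give Tenant Z 90 to hit its cap of 90 — 70 left.
Tenant F: +70 (room for 170) → 70. Pool exhausted.
Total = 210×190 + 100×120 + 110×110 + 50×70 + 60×90 = 72900.

72900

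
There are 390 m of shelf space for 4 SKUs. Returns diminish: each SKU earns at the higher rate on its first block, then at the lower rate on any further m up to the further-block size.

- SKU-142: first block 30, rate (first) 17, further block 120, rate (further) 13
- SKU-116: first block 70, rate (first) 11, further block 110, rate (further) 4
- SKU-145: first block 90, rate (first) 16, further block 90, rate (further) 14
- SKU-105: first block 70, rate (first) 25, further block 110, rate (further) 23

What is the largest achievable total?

Treat each block as its own option and order by rate: SKU-105/first 25 > SKU-105/second 23 > SKU-142/first 17 > SKU-145/first 16 > SKU-145/second 14 > SKU-142/second 13 > SKU-116/first 11 > SKU-116/second 4.
SKU-105/first (25): +70 → 320 left.
SKU-105/second (23): +110 → 210 left.
SKU-142/first (17): +30 → 180 left.
SKU-145/first (16): +90 → 90 left.
Fill SKU-145 second block (90 at 14) → 0 left.
Total = 25×70 + 23×110 + 17×30 + 16×90 + 14×90 = 7490.

7490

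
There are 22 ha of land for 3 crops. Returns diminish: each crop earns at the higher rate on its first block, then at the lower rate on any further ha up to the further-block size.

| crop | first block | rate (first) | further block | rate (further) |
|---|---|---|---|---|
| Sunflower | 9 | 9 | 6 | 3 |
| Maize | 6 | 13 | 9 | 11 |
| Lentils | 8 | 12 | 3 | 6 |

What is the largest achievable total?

262

Rank every tier by rate: Maize/first 13 > Lentils/first 12 > Maize/second 11 > Sunflower/first 9 > Lentils/second 6 > Sunflower/second 3.
Maize/first (13): +6 ; 16 left.
Lentils/first (12): +8 ; 8 left.
8 remain; put them into Maize second at 11.
Total = 13×6 + 12×8 + 11×8 = 262.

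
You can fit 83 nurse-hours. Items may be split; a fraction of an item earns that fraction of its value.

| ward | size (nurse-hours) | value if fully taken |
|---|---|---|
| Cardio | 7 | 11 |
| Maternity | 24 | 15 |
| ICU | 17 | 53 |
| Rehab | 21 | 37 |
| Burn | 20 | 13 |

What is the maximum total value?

Sort by value density: ICU 53/17≈3.12, Rehab 37/21≈1.76, Cardio 11/7≈1.57, Burn 13/20≈0.65, Maternity 15/24≈0.625.
ICU: take in full, 17 nurse-hours for value 53 ; 66 left.
Take all of Rehab (21 nurse-hours, value 37) ; 45 nurse-hours left.
Take all of Cardio (7 nurse-hours, value 11) ; 38 nurse-hours left.
Take all of Burn (20 nurse-hours, value 13) ; 18 nurse-hours left.
Fill the last 18 nurse-hours with part of Maternity: 18/24 of it earns 11.25.
Total value = 125.25.

125.25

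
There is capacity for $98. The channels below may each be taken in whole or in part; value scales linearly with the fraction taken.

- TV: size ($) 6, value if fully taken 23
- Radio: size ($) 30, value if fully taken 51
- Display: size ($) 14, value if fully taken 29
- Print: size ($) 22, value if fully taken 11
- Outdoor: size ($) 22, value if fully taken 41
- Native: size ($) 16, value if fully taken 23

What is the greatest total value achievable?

Best value per unit of size first: TV 23/6≈3.83, Display 29/14≈2.07, Outdoor 41/22≈1.86, Radio 51/30≈1.7, Native 23/16≈1.44, Print 11/22≈0.5.
TV: take in full, 6 $ for value 23 ; 92 left.
Take all of Display (14 $, value 29) ; 78 $ left.
Take all of Outdoor (22 $, value 41) ; 56 $ left.
All 30 $ of Radio fit (value 51) ; 26 remain.
Take all of Native (16 $, value 23) ; 10 $ left.
10 $ left: a 10/22 share of Print gives 11×10/22 = 5.
Total value = 172.

172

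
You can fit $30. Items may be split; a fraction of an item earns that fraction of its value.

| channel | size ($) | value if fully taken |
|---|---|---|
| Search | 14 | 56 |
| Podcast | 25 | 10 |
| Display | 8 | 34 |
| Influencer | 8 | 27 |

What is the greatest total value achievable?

Best value per unit of size first: Display 34/8≈4.25, Search 56/14≈4, Influencer 27/8≈3.38, Podcast 10/25≈0.4.
All 8 $ of Display fit (value 34) → 22 remain.
Take all of Search (14 $, value 56) → 8 $ left.
Influencer: take in full, 8 $ for value 27 → 0 left.
Total value = 117.

117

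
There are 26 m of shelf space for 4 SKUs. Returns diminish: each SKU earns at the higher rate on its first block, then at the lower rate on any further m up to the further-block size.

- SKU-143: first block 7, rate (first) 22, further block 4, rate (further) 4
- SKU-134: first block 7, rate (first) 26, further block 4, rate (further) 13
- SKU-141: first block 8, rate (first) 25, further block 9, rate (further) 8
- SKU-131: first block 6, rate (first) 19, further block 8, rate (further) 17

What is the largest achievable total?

612

Treat each block as its own option and order by rate: SKU-134/tier1 26 > SKU-141/tier1 25 > SKU-143/tier1 22 > SKU-131/tier1 19 > SKU-131/tier2 17 > SKU-134/tier2 13 > SKU-141/tier2 8 > SKU-143/tier2 4.
SKU-134/tier1 (26): +7 ; 19 left.
Fill SKU-141 tier1 block (8 at 25) ; 11 left.
SKU-143/tier1 (22): +7 ; 4 left.
SKU-131/tier1: +4 of 6 at 19; pool empty.
Total = 26×7 + 25×8 + 22×7 + 19×4 = 612.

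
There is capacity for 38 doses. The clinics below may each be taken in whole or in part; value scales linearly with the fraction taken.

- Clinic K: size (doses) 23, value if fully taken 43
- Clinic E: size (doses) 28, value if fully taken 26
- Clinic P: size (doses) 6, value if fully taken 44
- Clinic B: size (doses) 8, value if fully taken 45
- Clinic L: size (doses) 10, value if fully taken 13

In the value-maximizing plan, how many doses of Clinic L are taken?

1

Best value per unit of size first: Clinic P 44/6≈7.33, Clinic B 45/8≈5.62, Clinic K 43/23≈1.87, Clinic L 13/10≈1.3, Clinic E 26/28≈0.929.
Clinic P: take in full, 6 doses for value 44 → 32 left.
Take all of Clinic B (8 doses, value 45) → 24 doses left.
Clinic K: take in full, 23 doses for value 43 → 1 left.
Only 1 doses remain; take 1/10 of Clinic L for value 13×1/10 = 1.3.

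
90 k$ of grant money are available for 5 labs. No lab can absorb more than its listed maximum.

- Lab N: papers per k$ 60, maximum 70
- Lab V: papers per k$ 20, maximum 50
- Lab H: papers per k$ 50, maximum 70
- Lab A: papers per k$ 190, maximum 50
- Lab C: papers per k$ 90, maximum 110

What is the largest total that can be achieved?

Rank by papers per k$: Lab A 190 > Lab C 90 > Lab N 60 > Lab H 50 > Lab V 20.
Give Lab A 50 to hit its cap of 50 — 40 left.
Only 40 left; Lab C takes them to reach 40.
Total = 190×50 + 90×40 = 13100.

13100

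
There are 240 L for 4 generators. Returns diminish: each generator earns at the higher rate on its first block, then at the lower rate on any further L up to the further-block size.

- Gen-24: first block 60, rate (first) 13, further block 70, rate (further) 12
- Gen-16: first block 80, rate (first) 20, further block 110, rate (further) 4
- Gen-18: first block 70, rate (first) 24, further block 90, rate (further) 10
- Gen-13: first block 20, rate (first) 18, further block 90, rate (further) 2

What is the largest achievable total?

Treat each block as its own option and order by rate: Gen-18/T1 24 > Gen-16/T1 20 > Gen-13/T1 18 > Gen-24/T1 13 > Gen-24/T2 12 > Gen-18/T2 10 > Gen-16/T2 4 > Gen-13/T2 2.
Gen-18 T1 at 24: fill all 70 → 170 left.
Gen-16 T1 at 20: fill all 80 → 90 left.
Gen-13/T1 (18): +20 → 70 left.
Gen-24/T1 (13): +60 → 10 left.
Gen-24 T2 at 12: only 10 left, fill 10.
Total = 24×70 + 20×80 + 18×20 + 13×60 + 12×10 = 4540.

4540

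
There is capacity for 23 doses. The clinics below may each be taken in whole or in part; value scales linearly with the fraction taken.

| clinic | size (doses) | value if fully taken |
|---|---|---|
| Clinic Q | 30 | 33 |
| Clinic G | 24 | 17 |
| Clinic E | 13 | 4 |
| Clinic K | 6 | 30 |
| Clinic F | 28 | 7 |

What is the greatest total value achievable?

48.7

Best value per unit of size first: Clinic K 30/6≈5, Clinic Q 33/30≈1.1, Clinic G 17/24≈0.708, Clinic E 4/13≈0.308, Clinic F 7/28≈0.25.
Clinic K: take in full, 6 doses for value 30 ; 17 left.
Fill the last 17 doses with part of Clinic Q: 17/30 of it earns 18.7.
Total value = 48.7.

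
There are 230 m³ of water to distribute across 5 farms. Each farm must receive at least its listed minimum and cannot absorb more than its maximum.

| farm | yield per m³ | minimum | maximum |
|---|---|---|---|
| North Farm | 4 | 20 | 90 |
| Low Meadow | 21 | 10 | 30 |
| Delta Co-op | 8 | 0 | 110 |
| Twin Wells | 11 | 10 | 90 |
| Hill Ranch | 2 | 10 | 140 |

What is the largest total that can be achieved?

2360

Meeting every minimum uses 20+10+0+10+10 = 50 m³, leaving 180.
Order the farms by yield per m³: Low Meadow 21 > Twin Wells 11 > Delta Co-op 8 > North Farm 4 > Hill Ranch 2.
Give Low Meadow 20 more to hit its cap of 30 ; 160 left.
Twin Wells takes 80 more to reach its cap of 90 ; 80 left.
Only 80 left; Delta Co-op takes them to reach 80.
Total = 4×20 + 21×30 + 8×80 + 11×90 + 2×10 = 2360.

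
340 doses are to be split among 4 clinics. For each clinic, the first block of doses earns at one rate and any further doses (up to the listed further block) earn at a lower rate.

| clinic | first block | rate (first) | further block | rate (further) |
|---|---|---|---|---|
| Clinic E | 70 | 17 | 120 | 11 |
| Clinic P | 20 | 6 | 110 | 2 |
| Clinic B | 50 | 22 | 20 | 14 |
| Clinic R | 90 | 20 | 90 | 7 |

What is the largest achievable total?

5580

Order all 8 blocks by rate: Clinic B/tier1 22 > Clinic R/tier1 20 > Clinic E/tier1 17 > Clinic B/tier2 14 > Clinic E/tier2 11 > Clinic R/tier2 7 > Clinic P/tier1 6 > Clinic P/tier2 2.
Clinic B/tier1 (22): +50 → 290 left.
Clinic R/tier1 (20): +90 → 200 left.
Clinic E tier1 at 17: fill all 70 → 130 left.
Clinic B tier2 at 14: fill all 20 → 110 left.
Clinic E/tier2: +110 of 120 at 11; pool empty.
Total = 22×50 + 20×90 + 17×70 + 14×20 + 11×110 = 5580.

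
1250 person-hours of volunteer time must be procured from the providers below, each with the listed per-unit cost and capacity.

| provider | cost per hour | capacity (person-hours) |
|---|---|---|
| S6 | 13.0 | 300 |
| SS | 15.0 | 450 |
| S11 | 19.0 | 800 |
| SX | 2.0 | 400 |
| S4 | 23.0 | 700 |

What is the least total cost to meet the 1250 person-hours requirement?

13350

Use providers in increasing cost order.
Take 400 from SX at 2.0 — need 850 more.
Take 300 from S6 at 13.0 — need 550 more.
Take 450 from SS at 15.0 — need 100 more.
Take 100 from S11 at 19.0 to finish.
S4: unused.
Cost = 400×2.0 + 300×13.0 + 450×15.0 + 100×19.0 = 13350.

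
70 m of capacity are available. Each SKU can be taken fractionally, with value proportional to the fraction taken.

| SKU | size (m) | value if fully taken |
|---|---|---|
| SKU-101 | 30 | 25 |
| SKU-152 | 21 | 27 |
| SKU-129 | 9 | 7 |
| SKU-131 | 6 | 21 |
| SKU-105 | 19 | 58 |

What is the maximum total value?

Sort by value density: SKU-131 21/6≈3.5, SKU-105 58/19≈3.05, SKU-152 27/21≈1.29, SKU-101 25/30≈0.833, SKU-129 7/9≈0.778.
Take all of SKU-131 (6 m, value 21) ; 64 m left.
Take all of SKU-105 (19 m, value 58) ; 45 m left.
All 21 m of SKU-152 fit (value 27) ; 24 remain.
Only 24 m remain; take 24/30 of SKU-101 for value 25×24/30 = 20.
Total value = 126.

126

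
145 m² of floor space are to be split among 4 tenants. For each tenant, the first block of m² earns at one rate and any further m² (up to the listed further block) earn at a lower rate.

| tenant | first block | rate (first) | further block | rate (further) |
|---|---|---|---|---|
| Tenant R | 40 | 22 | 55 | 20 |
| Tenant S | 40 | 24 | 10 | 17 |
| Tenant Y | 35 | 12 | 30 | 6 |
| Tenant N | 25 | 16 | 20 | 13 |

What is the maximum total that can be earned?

Treat each block as its own option and order by rate: Tenant S/first 24 > Tenant R/first 22 > Tenant R/second 20 > Tenant S/second 17 > Tenant N/first 16 > Tenant N/second 13 > Tenant Y/first 12 > Tenant Y/second 6.
Tenant S/first (24): +40 — 105 left.
Tenant R first at 22: fill all 40 — 65 left.
Tenant R second at 20: fill all 55 — 10 left.
Tenant S/second (17): +10 — 0 left.
Total = 24×40 + 22×40 + 20×55 + 17×10 = 3110.

3110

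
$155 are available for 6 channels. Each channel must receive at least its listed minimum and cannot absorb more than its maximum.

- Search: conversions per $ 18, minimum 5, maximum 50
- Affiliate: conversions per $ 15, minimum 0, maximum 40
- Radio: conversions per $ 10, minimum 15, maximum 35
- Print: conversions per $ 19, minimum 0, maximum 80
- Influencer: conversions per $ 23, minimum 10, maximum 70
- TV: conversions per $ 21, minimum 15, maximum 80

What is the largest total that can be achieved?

3215

Meeting every minimum uses 5+0+15+0+10+15 = 45 $, leaving 110.
Order the channels by conversions per $: Influencer 23 > TV 21 > Print 19 > Search 18 > Affiliate 15 > Radio 10.
Influencer: +60 to 70 (cap) → 50 left.
Only 50 left; TV takes them to reach 65.
Total = 18×5 + 10×15 + 23×70 + 21×65 = 3215.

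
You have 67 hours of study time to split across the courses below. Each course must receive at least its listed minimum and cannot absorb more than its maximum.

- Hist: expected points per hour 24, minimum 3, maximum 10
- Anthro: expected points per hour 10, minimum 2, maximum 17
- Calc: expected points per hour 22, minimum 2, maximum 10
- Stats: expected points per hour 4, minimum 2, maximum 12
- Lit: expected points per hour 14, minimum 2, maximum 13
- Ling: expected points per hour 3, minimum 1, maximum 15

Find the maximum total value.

875

Meeting every minimum uses 3+2+2+2+2+1 = 12 hours, leaving 55.
Highest expected points per hour first: Hist 24 > Calc 22 > Lit 14 > Anthro 10 > Stats 4 > Ling 3.
Hist takes 7 more to reach its cap of 10 ; 48 left.
Give Calc 8 more to hit its cap of 10 ; 40 left.
Give Lit 11 more to hit its cap of 13 ; 29 left.
Anthro: +15 to 17 (cap) ; 14 left.
Give Stats 10 more to hit its cap of 12 ; 4 left.
Ling has room for 14 more but only 4 remain, so it gets 5.
Total = 24×10 + 10×17 + 22×10 + 4×12 + 14×13 + 3×5 = 875.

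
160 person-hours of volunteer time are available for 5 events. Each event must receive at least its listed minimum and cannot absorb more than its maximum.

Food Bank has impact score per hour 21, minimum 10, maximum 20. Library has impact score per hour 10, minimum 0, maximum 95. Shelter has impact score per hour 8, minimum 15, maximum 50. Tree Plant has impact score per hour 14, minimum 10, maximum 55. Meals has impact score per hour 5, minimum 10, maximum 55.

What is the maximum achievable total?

Meeting every minimum uses 10+0+15+10+10 = 45 person-hours, leaving 115.
Rank by impact score per hour: Food Bank 21 > Tree Plant 14 > Library 10 > Shelter 8 > Meals 5.
Food Bank: +10 to 20 (cap) → 105 left.
Give Tree Plant 45 more to hit its cap of 55 → 60 left.
Library has room for 95 more but only 60 remain, so it gets 60.
Total = 21×20 + 10×60 + 8×15 + 14×55 + 5×10 = 1960.

1960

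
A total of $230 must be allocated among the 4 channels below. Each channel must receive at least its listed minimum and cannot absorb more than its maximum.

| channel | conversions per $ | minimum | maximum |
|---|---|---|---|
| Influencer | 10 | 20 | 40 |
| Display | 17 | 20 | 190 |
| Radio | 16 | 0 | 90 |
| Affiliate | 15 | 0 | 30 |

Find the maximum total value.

Meeting every minimum uses 20+20+0+0 = 40 $, leaving 190.
Order the channels by conversions per $: Display 17 > Radio 16 > Affiliate 15 > Influencer 10.
Display: +170 to 190 (cap) — 20 left.
Radio has room for 90 more but only 20 remain, so it gets 20.
Total = 10×20 + 17×190 + 16×20 = 3750.

3750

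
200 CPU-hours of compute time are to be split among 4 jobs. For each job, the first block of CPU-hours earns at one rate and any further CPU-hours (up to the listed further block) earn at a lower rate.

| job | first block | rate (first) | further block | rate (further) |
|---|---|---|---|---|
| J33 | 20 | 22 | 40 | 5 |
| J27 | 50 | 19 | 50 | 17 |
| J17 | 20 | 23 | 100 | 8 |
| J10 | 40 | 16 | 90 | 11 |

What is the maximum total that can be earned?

Rank every tier by rate: J17/T1 23 > J33/T1 22 > J27/T1 19 > J27/T2 17 > J10/T1 16 > J10/T2 11 > J17/T2 8 > J33/T2 5.
Fill J17 T1 block (20 at 23) → 180 left.
Fill J33 T1 block (20 at 22) → 160 left.
J27 T1 at 19: fill all 50 → 110 left.
Fill J27 T2 block (50 at 17) → 60 left.
Fill J10 T1 block (40 at 16) → 20 left.
J10/T2: +20 of 90 at 11; pool empty.
Total = 23×20 + 22×20 + 19×50 + 17×50 + 16×40 + 11×20 = 3560.

3560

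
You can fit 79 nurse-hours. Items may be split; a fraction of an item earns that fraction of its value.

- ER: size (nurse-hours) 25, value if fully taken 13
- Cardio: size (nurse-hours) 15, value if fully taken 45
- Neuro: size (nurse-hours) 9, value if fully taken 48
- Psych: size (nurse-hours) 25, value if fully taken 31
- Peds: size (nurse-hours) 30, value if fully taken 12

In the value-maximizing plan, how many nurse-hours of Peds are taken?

5

Sort by value density: Neuro 48/9≈5.33, Cardio 45/15≈3, Psych 31/25≈1.24, ER 13/25≈0.52, Peds 12/30≈0.4.
Take all of Neuro (9 nurse-hours, value 48) → 70 nurse-hours left.
Cardio: take in full, 15 nurse-hours for value 45 → 55 left.
Take all of Psych (25 nurse-hours, value 31) → 30 nurse-hours left.
Take all of ER (25 nurse-hours, value 13) → 5 nurse-hours left.
Only 5 nurse-hours remain; take 5/30 of Peds for value 12×5/30 = 2.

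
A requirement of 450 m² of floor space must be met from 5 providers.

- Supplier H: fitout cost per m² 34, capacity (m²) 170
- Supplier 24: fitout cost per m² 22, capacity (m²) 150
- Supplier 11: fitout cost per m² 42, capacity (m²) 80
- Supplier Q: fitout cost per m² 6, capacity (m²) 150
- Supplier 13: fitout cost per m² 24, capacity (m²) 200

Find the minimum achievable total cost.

7800

Fill from the cheapest provider first.
Take 150 from Supplier Q at 6 → need 300 more.
Supplier 24 at 22: take all 150 m² → 150 still needed.
Supplier 13 (24): take the remaining 150 → done.
Supplier H, Supplier 11: unused.
Cost = 150×6 + 150×22 + 150×24 = 7800.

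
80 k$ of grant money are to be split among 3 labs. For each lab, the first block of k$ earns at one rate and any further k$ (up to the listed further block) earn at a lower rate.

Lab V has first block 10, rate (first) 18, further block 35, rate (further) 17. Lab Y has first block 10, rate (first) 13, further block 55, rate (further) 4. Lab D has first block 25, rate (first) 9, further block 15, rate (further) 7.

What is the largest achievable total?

1130

Treat each block as its own option and order by rate: Lab V/tier1 18 > Lab V/tier2 17 > Lab Y/tier1 13 > Lab D/tier1 9 > Lab D/tier2 7 > Lab Y/tier2 4.
Fill Lab V tier1 block (10 at 18) ; 70 left.
Lab V tier2 at 17: fill all 35 ; 35 left.
Lab Y tier1 at 13: fill all 10 ; 25 left.
Fill Lab D tier1 block (25 at 9) ; 0 left.
Total = 18×10 + 17×35 + 13×10 + 9×25 = 1130.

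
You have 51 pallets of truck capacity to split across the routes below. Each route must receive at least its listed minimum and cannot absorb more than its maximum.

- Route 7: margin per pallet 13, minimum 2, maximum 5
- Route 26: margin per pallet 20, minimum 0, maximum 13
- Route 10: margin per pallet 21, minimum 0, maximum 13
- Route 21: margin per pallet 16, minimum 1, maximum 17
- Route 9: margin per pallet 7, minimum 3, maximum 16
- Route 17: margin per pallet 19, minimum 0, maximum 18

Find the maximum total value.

Meeting every minimum uses 2+0+0+1+3+0 = 6 pallets, leaving 45.
Highest margin per pallet first: Route 10 21 > Route 26 20 > Route 17 19 > Route 21 16 > Route 7 13 > Route 9 7.
Give Route 10 13 more to hit its cap of 13 ; 32 left.
Route 26 takes 13 more to reach its cap of 13 ; 19 left.
Give Route 17 18 more to hit its cap of 18 ; 1 left.
Route 21 has room for 16 more but only 1 remain, so it gets 2.
Total = 13×2 + 20×13 + 21×13 + 16×2 + 7×3 + 19×18 = 954.

954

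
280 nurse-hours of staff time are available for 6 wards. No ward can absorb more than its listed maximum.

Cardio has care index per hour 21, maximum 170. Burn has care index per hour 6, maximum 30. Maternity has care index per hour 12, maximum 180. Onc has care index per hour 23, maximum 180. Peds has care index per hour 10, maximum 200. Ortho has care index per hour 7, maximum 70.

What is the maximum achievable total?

6240

Order the wards by care index per hour: Onc 23 > Cardio 21 > Maternity 12 > Peds 10 > Ortho 7 > Burn 6.
Onc takes 180 to reach its cap of 180 → 100 left.
Cardio: +100 (room for 170) → 100. Pool exhausted.
Total = 21×100 + 23×180 = 6240.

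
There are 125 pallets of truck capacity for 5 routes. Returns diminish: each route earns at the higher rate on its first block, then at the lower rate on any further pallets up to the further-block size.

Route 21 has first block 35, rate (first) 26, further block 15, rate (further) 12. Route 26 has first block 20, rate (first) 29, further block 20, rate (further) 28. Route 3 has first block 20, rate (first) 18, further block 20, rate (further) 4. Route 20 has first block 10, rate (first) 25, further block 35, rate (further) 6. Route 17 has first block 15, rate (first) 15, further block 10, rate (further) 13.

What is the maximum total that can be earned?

2950

Treat each block as its own option and order by rate: Route 26/tier1 29 > Route 26/tier2 28 > Route 21/tier1 26 > Route 20/tier1 25 > Route 3/tier1 18 > Route 17/tier1 15 > Route 17/tier2 13 > Route 21/tier2 12 > Route 20/tier2 6 > Route 3/tier2 4.
Fill Route 26 tier1 block (20 at 29) → 105 left.
Route 26/tier2 (28): +20 → 85 left.
Fill Route 21 tier1 block (35 at 26) → 50 left.
Route 20/tier1 (25): +10 → 40 left.
Route 3/tier1 (18): +20 → 20 left.
Route 17/tier1 (15): +15 → 5 left.
Route 17 tier2 at 13: only 5 left, fill 5.
Total = 29×20 + 28×20 + 26×35 + 25×10 + 18×20 + 15×15 + 13×5 = 2950.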